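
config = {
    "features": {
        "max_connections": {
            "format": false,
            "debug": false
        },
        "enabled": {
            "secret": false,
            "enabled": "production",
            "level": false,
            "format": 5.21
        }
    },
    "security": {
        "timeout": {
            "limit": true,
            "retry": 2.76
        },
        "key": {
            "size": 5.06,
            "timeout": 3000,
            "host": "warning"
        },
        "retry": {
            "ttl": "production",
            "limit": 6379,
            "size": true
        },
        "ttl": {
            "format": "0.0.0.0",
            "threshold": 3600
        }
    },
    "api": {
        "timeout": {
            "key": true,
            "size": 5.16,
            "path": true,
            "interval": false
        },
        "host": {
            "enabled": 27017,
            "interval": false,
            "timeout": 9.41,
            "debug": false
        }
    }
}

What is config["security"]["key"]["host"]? "warning"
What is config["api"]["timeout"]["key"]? True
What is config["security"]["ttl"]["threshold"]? 3600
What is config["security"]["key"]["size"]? 5.06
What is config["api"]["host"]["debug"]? False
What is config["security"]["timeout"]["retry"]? 2.76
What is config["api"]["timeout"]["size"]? 5.16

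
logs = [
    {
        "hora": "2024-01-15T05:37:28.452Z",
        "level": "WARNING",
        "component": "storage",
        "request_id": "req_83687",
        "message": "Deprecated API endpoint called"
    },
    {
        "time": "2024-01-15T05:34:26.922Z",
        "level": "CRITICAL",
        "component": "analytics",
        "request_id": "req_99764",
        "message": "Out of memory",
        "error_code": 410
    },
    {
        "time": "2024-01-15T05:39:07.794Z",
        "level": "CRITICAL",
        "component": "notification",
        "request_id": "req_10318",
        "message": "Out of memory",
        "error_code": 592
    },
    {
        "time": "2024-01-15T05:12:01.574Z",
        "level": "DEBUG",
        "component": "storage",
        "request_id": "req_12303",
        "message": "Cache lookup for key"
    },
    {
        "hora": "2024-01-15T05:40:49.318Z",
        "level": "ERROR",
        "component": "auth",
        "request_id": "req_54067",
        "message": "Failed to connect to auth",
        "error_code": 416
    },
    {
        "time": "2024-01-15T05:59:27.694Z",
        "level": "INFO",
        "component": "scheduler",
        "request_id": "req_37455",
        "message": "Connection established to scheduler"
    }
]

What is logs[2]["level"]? "CRITICAL"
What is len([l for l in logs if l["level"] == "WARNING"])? 1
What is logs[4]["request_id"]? "req_54067"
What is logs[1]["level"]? "CRITICAL"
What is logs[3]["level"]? "DEBUG"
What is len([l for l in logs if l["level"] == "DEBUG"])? 1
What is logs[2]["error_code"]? 592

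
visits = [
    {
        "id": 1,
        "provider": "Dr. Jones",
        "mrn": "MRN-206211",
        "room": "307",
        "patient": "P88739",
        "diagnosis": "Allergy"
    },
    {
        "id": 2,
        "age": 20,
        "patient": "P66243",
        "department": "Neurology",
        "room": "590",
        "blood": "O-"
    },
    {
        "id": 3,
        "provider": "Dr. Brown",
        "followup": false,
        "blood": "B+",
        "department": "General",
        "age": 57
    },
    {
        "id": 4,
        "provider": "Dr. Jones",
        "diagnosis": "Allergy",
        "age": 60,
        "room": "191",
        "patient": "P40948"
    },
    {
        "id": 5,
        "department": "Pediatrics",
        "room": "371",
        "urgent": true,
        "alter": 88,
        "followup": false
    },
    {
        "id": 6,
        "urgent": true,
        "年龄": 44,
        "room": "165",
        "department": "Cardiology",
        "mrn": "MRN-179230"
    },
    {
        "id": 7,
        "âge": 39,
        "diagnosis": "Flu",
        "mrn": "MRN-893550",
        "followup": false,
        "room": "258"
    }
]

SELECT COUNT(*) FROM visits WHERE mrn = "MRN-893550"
1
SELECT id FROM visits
[1, 2, 3, 4, 5, 6, 7]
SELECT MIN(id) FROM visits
1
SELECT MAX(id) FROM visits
7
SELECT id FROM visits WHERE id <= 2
[1, 2]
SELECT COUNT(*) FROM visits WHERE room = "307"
1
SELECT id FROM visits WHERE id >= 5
[5, 6, 7]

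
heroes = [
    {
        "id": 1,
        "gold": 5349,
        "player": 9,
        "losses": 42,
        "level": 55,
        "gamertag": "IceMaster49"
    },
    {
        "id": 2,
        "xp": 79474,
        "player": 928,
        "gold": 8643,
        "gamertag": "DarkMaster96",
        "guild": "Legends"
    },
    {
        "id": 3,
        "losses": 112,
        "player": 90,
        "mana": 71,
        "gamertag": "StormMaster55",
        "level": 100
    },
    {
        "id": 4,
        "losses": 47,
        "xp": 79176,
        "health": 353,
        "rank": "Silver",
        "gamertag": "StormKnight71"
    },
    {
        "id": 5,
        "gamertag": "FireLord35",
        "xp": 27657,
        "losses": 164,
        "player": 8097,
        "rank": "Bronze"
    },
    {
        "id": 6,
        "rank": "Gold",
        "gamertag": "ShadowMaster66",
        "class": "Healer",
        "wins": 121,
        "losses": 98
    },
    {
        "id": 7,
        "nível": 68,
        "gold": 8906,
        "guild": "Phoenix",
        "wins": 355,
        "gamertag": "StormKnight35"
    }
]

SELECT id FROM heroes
[1, 2, 3, 4, 5, 6, 7]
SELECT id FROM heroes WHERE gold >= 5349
[1, 2, 7]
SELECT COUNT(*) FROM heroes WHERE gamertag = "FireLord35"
1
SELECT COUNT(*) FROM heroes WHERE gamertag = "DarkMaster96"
1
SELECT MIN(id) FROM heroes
1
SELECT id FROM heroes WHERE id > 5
[6, 7]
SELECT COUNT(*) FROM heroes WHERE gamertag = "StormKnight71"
1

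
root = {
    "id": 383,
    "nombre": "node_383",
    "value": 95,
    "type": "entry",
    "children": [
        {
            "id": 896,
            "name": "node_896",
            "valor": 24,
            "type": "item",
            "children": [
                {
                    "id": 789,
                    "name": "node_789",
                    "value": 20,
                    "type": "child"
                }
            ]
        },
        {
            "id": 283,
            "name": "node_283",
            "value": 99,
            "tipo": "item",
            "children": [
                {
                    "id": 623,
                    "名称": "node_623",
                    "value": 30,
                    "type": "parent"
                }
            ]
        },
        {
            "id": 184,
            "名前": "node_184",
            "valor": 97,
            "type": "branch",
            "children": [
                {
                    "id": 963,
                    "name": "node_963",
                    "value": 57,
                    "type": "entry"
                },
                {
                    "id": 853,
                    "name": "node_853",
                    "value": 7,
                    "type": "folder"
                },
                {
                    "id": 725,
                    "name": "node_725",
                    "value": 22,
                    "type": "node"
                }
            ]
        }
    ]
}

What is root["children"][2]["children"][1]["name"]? "node_853"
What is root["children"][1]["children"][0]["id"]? 623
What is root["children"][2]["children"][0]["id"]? 963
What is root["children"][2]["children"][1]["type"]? "folder"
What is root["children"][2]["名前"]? "node_184"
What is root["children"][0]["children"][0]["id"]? 789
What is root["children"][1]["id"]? 283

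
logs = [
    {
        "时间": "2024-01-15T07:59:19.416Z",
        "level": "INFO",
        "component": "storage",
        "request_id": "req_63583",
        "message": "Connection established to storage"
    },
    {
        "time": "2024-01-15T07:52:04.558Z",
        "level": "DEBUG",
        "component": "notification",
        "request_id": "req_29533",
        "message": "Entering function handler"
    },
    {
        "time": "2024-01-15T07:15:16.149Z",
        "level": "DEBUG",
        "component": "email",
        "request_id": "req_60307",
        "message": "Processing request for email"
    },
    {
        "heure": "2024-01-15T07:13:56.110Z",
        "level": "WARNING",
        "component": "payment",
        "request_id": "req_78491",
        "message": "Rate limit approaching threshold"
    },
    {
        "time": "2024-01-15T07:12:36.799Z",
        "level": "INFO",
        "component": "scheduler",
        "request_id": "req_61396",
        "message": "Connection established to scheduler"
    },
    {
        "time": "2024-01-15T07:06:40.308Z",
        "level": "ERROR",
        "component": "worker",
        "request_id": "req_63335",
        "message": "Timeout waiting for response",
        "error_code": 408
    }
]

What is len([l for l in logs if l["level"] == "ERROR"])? 1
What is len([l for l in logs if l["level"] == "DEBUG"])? 2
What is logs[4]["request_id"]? "req_61396"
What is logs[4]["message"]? "Connection established to scheduler"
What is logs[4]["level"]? "INFO"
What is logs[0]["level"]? "INFO"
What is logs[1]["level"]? "DEBUG"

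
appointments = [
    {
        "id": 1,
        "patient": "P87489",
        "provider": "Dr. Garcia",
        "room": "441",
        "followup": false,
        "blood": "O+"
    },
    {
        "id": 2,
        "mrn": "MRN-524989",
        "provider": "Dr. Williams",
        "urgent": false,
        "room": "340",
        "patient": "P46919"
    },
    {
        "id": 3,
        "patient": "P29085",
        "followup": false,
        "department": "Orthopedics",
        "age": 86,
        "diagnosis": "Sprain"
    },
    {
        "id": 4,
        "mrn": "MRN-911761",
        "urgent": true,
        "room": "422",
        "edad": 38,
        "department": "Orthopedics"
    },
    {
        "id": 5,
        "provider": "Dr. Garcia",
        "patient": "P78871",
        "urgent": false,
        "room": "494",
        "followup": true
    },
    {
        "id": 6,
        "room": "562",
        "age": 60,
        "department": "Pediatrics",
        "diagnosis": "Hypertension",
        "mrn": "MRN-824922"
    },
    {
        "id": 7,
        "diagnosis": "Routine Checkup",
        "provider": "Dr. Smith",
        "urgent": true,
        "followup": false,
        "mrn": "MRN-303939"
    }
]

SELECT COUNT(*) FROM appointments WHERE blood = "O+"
1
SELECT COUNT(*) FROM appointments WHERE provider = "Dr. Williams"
1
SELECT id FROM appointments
[1, 2, 3, 4, 5, 6, 7]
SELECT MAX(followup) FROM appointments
True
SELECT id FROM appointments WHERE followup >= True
[5]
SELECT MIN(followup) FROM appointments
False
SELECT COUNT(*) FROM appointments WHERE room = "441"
1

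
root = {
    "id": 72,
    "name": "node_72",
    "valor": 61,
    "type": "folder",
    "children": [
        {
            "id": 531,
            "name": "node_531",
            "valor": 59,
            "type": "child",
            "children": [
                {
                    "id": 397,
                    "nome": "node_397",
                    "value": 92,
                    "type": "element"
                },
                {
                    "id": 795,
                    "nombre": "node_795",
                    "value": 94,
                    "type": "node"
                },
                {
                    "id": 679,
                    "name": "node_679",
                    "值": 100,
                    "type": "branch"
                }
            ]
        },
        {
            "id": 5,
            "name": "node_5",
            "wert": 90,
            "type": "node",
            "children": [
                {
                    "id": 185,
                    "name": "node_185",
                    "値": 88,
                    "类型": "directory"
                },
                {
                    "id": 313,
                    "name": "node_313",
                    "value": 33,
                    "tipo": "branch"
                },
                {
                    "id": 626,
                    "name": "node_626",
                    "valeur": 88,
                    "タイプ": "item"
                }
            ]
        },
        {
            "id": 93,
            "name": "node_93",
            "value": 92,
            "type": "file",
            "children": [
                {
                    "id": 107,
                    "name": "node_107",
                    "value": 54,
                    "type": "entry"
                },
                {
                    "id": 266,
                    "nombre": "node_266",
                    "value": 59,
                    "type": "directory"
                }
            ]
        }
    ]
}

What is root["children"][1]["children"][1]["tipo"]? "branch"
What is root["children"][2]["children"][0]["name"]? "node_107"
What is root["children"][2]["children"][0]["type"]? "entry"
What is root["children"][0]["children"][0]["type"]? "element"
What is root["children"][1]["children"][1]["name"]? "node_313"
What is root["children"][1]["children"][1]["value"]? 33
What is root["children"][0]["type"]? "child"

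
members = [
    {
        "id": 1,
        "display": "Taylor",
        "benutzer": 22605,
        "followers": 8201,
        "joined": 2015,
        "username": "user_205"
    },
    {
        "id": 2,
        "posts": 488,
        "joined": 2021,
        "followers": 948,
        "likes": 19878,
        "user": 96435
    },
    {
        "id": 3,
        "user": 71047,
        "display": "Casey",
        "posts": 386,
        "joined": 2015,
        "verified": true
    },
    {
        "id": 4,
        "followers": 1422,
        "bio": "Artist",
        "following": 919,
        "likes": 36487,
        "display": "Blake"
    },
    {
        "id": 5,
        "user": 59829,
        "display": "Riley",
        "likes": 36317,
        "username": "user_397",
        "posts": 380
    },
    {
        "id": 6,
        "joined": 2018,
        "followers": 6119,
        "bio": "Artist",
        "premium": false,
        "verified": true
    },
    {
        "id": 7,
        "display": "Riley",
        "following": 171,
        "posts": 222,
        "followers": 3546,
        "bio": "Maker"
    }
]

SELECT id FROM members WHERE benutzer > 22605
[]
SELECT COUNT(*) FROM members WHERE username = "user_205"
1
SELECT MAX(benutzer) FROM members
22605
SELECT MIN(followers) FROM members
948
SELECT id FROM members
[1, 2, 3, 4, 5, 6, 7]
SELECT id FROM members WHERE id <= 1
[1]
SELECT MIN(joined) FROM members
2015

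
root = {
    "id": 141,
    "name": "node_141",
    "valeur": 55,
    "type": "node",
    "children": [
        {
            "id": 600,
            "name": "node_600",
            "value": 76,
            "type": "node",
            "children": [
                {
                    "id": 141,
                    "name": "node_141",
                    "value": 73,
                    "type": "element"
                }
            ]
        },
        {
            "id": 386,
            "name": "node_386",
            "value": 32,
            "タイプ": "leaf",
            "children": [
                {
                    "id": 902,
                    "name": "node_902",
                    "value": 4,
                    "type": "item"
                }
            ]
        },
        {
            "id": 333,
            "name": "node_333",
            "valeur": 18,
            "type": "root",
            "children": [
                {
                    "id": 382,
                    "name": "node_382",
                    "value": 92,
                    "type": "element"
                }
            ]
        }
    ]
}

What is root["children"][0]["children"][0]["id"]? 141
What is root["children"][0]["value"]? 76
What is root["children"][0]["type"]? "node"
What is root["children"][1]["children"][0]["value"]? 4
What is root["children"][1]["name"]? "node_386"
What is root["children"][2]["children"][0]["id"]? 382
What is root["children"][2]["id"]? 333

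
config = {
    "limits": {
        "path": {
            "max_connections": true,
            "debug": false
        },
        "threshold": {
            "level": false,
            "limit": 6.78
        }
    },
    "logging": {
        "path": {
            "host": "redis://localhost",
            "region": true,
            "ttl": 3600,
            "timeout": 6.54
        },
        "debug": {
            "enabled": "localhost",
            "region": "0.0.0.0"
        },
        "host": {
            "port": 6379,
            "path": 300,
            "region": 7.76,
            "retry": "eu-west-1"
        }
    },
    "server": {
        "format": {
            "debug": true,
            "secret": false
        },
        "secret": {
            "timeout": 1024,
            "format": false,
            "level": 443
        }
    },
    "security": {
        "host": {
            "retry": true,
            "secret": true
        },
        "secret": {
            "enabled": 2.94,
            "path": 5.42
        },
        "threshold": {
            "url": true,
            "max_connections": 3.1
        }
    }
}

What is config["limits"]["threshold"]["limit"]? 6.78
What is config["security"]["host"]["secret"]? True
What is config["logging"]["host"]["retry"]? "eu-west-1"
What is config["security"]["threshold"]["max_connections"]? 3.1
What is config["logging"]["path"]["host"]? "redis://localhost"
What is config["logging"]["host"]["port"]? 6379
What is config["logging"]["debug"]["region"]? "0.0.0.0"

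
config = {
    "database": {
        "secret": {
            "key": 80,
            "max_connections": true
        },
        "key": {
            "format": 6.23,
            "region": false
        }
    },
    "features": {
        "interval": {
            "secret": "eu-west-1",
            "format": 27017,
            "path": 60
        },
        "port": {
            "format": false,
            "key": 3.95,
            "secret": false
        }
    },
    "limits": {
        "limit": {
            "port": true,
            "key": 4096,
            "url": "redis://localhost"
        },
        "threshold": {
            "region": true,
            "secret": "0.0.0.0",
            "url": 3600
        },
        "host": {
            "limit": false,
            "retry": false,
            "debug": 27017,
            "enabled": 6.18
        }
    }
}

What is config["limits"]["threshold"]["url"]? 3600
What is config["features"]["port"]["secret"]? False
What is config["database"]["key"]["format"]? 6.23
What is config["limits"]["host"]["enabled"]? 6.18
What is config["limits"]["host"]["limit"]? False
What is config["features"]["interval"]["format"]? 27017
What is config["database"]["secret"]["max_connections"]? True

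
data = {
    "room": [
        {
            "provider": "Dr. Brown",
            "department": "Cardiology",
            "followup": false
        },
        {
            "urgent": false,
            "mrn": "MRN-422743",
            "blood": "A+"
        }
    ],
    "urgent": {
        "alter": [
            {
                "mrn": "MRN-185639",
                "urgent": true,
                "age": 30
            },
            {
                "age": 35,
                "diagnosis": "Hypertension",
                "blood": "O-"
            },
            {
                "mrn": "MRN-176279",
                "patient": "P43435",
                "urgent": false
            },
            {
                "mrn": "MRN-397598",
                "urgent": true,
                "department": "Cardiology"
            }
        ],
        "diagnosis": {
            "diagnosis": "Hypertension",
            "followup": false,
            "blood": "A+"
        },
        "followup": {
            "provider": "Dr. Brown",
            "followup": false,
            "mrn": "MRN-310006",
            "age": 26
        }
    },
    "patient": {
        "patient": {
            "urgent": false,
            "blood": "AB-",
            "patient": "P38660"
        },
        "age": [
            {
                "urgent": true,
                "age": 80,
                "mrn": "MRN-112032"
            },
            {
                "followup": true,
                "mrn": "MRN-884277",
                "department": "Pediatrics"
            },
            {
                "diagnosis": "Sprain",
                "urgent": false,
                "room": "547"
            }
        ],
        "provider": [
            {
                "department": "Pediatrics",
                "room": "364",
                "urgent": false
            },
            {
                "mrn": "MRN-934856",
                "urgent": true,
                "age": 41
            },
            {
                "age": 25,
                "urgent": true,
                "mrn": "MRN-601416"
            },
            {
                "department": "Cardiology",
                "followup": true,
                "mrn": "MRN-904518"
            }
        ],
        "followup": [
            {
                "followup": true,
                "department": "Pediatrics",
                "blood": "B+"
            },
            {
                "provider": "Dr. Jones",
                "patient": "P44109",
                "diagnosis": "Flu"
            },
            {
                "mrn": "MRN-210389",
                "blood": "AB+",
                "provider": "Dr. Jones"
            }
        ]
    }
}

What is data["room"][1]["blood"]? "A+"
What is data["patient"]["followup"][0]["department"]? "Pediatrics"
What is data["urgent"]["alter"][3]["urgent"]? True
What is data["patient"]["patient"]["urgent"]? False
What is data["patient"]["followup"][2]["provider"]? "Dr. Jones"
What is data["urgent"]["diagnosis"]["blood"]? "A+"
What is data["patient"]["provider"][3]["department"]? "Cardiology"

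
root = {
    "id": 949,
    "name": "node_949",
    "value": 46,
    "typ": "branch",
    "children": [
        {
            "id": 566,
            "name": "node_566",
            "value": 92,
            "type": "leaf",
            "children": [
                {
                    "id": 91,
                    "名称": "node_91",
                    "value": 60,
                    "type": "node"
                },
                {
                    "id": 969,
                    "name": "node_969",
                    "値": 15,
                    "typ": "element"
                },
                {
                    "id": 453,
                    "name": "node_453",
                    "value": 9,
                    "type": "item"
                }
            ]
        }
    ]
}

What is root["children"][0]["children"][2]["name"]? "node_453"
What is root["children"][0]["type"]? "leaf"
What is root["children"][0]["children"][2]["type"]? "item"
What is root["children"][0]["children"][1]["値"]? 15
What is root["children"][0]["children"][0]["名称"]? "node_91"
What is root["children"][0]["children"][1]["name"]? "node_969"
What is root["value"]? 46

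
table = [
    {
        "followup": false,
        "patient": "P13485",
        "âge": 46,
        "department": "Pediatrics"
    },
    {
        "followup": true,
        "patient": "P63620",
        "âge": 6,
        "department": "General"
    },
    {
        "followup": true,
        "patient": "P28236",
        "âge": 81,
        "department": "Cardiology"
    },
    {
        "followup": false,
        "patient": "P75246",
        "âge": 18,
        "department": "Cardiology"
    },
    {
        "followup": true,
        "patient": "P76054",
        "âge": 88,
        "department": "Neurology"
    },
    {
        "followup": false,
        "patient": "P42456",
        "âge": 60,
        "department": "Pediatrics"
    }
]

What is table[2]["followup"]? True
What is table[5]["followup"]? False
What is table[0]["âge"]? 46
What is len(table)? 6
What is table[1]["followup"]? True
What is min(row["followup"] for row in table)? False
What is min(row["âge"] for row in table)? 6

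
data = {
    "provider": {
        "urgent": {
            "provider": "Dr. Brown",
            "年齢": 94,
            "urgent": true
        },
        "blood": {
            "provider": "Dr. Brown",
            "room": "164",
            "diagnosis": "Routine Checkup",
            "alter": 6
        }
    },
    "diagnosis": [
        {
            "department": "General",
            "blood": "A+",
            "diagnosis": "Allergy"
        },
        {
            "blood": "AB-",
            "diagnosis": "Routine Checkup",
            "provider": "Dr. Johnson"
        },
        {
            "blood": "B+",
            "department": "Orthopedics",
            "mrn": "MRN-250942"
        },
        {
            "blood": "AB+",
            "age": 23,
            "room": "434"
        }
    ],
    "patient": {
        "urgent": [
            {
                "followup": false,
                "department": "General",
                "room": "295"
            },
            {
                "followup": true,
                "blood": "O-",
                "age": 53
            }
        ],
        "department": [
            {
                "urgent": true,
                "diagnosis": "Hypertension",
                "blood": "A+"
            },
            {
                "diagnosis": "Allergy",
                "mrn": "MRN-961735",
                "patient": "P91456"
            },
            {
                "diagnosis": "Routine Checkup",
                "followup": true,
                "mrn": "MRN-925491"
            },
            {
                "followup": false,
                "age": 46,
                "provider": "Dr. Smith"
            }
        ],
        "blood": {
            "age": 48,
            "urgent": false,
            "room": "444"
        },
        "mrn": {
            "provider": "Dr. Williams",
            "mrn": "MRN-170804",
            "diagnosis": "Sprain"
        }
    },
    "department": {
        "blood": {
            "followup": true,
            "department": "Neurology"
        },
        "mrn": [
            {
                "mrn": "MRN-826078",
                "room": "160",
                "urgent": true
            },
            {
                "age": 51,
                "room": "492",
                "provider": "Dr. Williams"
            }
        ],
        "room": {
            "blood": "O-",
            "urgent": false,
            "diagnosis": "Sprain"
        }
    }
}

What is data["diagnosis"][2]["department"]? "Orthopedics"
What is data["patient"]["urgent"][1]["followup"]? True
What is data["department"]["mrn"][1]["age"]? 51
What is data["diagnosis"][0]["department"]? "General"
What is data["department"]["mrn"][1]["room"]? "492"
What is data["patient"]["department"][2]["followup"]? True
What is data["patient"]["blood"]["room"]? "444"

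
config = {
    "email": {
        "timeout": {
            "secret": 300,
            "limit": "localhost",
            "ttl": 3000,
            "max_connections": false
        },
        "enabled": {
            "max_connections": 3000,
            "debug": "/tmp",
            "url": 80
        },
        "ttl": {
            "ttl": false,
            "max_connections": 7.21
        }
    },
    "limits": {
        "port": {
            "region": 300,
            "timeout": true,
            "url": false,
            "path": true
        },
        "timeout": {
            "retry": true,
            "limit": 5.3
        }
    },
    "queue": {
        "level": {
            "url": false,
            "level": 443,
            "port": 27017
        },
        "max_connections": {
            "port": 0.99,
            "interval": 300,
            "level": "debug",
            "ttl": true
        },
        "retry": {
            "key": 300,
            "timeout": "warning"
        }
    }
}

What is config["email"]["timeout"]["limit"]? "localhost"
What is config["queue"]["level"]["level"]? 443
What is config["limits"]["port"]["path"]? True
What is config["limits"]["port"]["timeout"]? True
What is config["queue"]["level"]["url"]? False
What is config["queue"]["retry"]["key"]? 300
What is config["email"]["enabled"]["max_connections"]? 3000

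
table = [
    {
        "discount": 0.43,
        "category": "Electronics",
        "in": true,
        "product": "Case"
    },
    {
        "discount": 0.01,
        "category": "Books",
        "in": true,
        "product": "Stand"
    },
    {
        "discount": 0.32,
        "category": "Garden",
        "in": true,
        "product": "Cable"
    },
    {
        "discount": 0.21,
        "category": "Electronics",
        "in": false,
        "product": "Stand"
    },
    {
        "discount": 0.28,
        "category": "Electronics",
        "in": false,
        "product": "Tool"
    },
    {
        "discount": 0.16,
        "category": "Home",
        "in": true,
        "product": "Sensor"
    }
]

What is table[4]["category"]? "Electronics"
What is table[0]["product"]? "Case"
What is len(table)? 6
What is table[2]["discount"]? 0.32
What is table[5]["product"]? "Sensor"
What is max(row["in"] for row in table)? True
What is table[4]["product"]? "Tool"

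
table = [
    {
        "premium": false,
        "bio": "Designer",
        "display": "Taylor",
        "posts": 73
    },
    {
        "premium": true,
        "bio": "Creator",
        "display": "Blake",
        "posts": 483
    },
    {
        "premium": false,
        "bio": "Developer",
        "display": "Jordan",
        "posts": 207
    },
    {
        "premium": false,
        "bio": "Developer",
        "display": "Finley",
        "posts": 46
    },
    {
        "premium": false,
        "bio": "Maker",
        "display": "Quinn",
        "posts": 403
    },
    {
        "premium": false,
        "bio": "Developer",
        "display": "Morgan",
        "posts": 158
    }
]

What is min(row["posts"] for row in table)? 46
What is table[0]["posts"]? 73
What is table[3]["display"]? "Finley"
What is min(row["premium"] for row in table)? False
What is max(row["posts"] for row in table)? 483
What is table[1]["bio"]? "Creator"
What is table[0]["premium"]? False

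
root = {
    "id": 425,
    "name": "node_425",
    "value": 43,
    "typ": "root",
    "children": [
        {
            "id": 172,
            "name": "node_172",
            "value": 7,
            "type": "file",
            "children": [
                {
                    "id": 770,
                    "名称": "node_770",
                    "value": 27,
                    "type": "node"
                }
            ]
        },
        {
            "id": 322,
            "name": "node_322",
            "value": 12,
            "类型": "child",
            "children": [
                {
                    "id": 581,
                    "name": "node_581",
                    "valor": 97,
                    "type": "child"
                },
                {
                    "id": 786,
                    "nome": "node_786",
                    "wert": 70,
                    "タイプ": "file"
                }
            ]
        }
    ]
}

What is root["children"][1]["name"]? "node_322"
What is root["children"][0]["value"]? 7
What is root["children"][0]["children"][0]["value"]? 27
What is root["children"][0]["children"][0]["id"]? 770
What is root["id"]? 425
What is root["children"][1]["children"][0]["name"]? "node_581"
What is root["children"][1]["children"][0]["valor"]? 97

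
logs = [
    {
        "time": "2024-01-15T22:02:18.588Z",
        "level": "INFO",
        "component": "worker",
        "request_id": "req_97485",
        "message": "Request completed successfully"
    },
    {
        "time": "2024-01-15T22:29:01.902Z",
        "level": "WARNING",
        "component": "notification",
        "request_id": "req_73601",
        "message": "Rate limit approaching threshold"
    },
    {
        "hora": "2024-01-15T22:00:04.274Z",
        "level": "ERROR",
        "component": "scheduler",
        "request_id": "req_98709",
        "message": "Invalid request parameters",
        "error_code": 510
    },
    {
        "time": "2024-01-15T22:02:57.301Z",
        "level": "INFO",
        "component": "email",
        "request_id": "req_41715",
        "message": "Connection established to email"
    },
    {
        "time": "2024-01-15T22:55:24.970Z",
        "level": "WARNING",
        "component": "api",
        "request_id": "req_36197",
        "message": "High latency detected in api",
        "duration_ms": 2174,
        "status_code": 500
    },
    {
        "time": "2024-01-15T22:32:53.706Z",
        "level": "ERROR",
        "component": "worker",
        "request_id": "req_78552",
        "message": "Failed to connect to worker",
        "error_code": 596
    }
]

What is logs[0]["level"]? "INFO"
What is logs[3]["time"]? "2024-01-15T22:02:57.301Z"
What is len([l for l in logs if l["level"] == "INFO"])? 2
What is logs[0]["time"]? "2024-01-15T22:02:18.588Z"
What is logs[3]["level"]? "INFO"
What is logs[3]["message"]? "Connection established to email"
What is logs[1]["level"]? "WARNING"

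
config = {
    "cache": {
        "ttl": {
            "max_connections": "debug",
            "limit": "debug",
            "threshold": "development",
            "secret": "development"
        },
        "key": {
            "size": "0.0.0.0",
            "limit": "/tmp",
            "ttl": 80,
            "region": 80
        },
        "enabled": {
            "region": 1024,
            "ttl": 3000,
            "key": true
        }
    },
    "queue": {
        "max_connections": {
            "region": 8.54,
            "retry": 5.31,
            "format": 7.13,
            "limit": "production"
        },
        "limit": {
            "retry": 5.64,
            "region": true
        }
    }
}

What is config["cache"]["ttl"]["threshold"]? "development"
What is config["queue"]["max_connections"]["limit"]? "production"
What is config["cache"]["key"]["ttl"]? 80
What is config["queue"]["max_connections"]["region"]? 8.54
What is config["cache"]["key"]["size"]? "0.0.0.0"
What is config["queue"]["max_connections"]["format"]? 7.13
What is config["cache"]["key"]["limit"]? "/tmp"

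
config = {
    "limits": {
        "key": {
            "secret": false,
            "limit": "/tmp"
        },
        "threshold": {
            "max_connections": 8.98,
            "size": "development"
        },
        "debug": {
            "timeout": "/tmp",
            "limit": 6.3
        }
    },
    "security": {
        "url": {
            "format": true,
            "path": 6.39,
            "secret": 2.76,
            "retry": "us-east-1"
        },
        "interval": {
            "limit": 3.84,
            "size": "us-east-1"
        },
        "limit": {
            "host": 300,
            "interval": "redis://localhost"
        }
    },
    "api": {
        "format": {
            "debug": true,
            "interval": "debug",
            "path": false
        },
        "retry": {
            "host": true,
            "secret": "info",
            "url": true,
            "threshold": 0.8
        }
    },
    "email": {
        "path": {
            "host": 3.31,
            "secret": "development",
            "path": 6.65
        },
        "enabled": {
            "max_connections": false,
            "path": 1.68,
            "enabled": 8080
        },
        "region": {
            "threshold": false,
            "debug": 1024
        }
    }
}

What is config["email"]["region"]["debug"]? 1024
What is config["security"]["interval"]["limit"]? 3.84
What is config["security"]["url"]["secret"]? 2.76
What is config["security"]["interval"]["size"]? "us-east-1"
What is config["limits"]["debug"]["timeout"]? "/tmp"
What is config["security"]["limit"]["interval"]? "redis://localhost"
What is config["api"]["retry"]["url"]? True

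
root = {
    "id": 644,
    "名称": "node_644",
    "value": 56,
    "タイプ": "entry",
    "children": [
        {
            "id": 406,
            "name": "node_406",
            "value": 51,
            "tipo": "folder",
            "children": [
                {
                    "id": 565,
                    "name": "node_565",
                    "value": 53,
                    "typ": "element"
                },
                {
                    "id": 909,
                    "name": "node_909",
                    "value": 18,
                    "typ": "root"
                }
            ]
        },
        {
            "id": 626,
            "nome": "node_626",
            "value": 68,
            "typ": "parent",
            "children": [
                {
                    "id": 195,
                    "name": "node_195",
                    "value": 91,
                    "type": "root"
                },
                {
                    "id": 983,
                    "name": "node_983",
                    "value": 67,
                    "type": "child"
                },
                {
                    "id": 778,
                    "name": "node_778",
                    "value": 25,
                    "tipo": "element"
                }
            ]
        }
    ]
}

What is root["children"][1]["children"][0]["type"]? "root"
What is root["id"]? 644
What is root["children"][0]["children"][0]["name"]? "node_565"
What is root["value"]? 56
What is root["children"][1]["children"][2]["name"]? "node_778"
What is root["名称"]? "node_644"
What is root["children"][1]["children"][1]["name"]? "node_983"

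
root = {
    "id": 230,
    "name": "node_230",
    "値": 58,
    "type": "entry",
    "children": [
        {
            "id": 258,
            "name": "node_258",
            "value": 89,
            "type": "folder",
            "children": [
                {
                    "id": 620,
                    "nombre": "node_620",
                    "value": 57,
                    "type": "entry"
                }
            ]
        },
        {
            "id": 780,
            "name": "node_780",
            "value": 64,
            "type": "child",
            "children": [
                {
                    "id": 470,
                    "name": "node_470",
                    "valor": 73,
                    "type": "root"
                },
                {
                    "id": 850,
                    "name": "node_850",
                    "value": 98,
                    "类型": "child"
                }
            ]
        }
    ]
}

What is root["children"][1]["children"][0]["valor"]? 73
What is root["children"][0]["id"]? 258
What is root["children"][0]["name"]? "node_258"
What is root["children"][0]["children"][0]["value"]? 57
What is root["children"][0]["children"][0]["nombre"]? "node_620"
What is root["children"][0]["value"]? 89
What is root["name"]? "node_230"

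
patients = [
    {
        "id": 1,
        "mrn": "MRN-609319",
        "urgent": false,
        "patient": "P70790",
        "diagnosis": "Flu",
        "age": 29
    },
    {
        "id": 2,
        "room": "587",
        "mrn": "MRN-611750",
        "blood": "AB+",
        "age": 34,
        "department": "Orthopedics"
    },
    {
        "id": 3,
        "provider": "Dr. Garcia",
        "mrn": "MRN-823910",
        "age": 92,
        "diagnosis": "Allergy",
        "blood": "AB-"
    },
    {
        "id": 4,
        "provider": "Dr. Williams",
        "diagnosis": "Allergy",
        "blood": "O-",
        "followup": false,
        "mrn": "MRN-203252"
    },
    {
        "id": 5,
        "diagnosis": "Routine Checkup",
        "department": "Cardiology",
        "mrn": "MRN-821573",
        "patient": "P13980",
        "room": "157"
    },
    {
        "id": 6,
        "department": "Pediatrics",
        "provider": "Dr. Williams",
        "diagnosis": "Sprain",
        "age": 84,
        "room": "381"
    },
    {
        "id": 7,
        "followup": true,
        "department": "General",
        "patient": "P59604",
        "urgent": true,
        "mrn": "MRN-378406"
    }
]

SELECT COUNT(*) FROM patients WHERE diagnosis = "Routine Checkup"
1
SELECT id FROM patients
[1, 2, 3, 4, 5, 6, 7]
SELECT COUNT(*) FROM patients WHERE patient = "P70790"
1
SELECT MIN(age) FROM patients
29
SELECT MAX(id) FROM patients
7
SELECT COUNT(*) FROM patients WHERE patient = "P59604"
1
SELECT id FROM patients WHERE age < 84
[1, 2]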